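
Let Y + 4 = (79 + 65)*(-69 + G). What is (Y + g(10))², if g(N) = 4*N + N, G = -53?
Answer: 307020484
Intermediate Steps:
g(N) = 5*N
Y = -17572 (Y = -4 + (79 + 65)*(-69 - 53) = -4 + 144*(-122) = -4 - 17568 = -17572)
(Y + g(10))² = (-17572 + 5*10)² = (-17572 + 50)² = (-17522)² = 307020484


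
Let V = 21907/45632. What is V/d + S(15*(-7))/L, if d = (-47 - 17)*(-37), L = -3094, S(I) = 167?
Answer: -8988833967/167163523072 ≈ -0.053773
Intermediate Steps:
V = 21907/45632 (V = 21907*(1/45632) = 21907/45632 ≈ 0.48008)
d = 2368 (d = -64*(-37) = 2368)
V/d + S(15*(-7))/L = (21907/45632)/2368 + 167/(-3094) = (21907/45632)*(1/2368) + 167*(-1/3094) = 21907/108056576 - 167/3094 = -8988833967/167163523072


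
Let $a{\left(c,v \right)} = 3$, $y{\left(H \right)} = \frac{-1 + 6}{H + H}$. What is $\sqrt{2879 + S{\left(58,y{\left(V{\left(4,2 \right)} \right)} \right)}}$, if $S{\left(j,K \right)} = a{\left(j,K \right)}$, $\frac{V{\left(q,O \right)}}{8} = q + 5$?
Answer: $\sqrt{2882} \approx 53.684$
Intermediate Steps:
$V{\left(q,O \right)} = 40 + 8 q$ ($V{\left(q,O \right)} = 8 \left(q + 5\right) = 8 \left(5 + q\right) = 40 + 8 q$)
$y{\left(H \right)} = \frac{5}{2 H}$
$S{\left(j,K \right)} = 3$
$\sqrt{2879 + S{\left(58,y{\left(V{\left(4,2 \right)} \right)} \right)}} = \sqrt{2879 + 3} = \sqrt{2882}$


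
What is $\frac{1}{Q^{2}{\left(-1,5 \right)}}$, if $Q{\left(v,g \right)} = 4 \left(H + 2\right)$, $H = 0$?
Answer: $\frac{1}{64} \approx 0.015625$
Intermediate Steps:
$Q{\left(v,g \right)} = 8$ ($Q{\left(v,g \right)} = 4 \left(0 + 2\right) = 4 \cdot 2 = 8$)
$\frac{1}{Q^{2}{\left(-1,5 \right)}} = \frac{1}{8^{2}} = \frac{1}{64}$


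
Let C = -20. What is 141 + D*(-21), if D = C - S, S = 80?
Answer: 2241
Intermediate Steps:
D = -100 (D = -20 - 1*80 = -20 - 80 = -100)
141 + D*(-21) = 141 - 100*(-21) = 141 + 2100 = 2241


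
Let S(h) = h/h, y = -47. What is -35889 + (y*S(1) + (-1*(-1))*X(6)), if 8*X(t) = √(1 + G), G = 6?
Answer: -35936 + √7/8 ≈ -35936.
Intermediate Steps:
X(t) = √7/8 (X(t) = √(1 + 6)/8 = √7/8)
S(h) = 1
-35889 + (y*S(1) + (-1*(-1))*X(6)) = -35889 + (-47*1 + (-1*(-1))*(√7/8)) = -35889 + (-47 + 1*(√7/8)) = -35889 + (-47 + √7/8) = -35936 + √7/8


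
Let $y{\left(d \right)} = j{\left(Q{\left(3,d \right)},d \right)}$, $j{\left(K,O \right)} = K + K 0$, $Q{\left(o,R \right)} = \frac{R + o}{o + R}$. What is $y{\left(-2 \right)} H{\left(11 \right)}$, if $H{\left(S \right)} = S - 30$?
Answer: $-19$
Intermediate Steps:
$Q{\left(o,R \right)} = 1$ ($Q{\left(o,R \right)} = \frac{R + o}{R + o} = 1$)
$j{\left(K,O \right)} = K$ ($j{\left(K,O \right)} = K + 0 = K$)
$H{\left(S \right)} = -30 + S$
$y{\left(d \right)} = 1$
$y{\left(-2 \right)} H{\left(11 \right)} = 1 \left(-30 + 11\right) = 1 \left(-19\right) = -19$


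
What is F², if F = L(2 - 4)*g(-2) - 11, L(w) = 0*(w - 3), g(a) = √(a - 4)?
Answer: 121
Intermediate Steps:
g(a) = √(-4 + a)
L(w) = 0 (L(w) = 0*(-3 + w) = 0)
F = -11 (F = 0*√(-4 - 2) - 11 = 0*√(-6) - 11 = 0*(I*√6) - 11 = 0 - 11 = -11)
F² = (-11)² = 121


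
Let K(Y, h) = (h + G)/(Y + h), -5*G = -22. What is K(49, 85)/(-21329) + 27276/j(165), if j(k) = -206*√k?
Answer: -447/14290430 - 4546*√165/5665 ≈ -10.308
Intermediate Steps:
G = 22/5 (G = -⅕*(-22) = 22/5 ≈ 4.4000)
K(Y, h) = (22/5 + h)/(Y + h) (K(Y, h) = (h + 22/5)/(Y + h) = (22/5 + h)/(Y + h))
K(49, 85)/(-21329) + 27276/j(165) = ((22/5 + 85)/(49 + 85))/(-21329) + 27276/((-206*√165)) = ((447/5)/134)*(-1/21329) + 27276*(-√165/33990) = ((1/134)*(447/5))*(-1/21329) - 4546*√165/5665 = (447/670)*(-1/21329) - 4546*√165/5665 = -447/14290430 - 4546*√165/5665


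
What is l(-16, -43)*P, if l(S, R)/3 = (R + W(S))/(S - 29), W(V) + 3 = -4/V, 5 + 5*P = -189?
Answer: -5917/50 ≈ -118.34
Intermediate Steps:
P = -194/5 (P = -1 + (⅕)*(-189) = -1 - 189/5 = -194/5 ≈ -38.800)
W(V) = -3 - 4/V
l(S, R) = 3*(-3 + R - 4/S)/(-29 + S) (l(S, R) = 3*((R + (-3 - 4/S))/(S - 29)) = 3*((-3 + R - 4/S)/(-29 + S)) = 3*(-3 + R - 4/S)/(-29 + S))
l(-16, -43)*P = (3*(-4 - 1*(-16)*(3 - 1*(-43)))/(-16*(-29 - 16)))*(-194/5) = (3*(-1/16)*(-4 - 1*(-16)*(3 + 43))/(-45))*(-194/5) = (3*(-1/16)*(-1/45)*(-4 - 1*(-16)*46))*(-194/5) = (3*(-1/16)*(-1/45)*(-4 + 736))*(-194/5) = (3*(-1/16)*(-1/45)*732)*(-194/5) = (61/20)*(-194/5) = -5917/50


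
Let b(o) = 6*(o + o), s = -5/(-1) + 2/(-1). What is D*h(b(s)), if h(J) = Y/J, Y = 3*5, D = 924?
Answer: 385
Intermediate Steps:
Y = 15
s = 3 (s = -5*(-1) + 2*(-1) = 5 - 2 = 3)
b(o) = 12*o (b(o) = 6*(2*o) = 12*o)
h(J) = 15/J
D*h(b(s)) = 924*(15/((12*3))) = 924*(15/36) = 924*(15*(1/36)) = 924*(5/12) = 385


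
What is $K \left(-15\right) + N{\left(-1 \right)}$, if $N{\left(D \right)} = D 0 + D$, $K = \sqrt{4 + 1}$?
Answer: $-1 - 15 \sqrt{5} \approx -34.541$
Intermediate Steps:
$K = \sqrt{5} \approx 2.2361$
$N{\left(D \right)} = D$ ($N{\left(D \right)} = 0 + D = D$)
$K \left(-15\right) + N{\left(-1 \right)} = \sqrt{5} \left(-15\right) - 1 = - 15 \sqrt{5} - 1 = -1 - 15 \sqrt{5}$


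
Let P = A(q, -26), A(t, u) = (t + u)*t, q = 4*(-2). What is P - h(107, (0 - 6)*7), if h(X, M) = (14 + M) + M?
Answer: 342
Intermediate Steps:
q = -8
h(X, M) = 14 + 2*M
A(t, u) = t*(t + u)
P = 272 (P = -8*(-8 - 26) = -8*(-34) = 272)
P - h(107, (0 - 6)*7) = 272 - (14 + 2*((0 - 6)*7)) = 272 - (14 + 2*(-6*7)) = 272 - (14 + 2*(-42)) = 272 - (14 - 84) = 272 - 1*(-70) = 272 + 70 = 342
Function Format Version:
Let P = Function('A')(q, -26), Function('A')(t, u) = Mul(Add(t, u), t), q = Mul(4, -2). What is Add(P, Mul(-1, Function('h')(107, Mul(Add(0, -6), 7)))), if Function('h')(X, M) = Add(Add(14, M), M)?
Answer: 342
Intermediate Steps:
q = -8
Function('h')(X, M) = Add(14, Mul(2, M))
Function('A')(t, u) = Mul(t, Add(t, u))
P = 272 (P = Mul(-8, Add(-8, -26)) = Mul(-8, -34) = 272)
Add(P, Mul(-1, Function('h')(107, Mul(Add(0, -6), 7)))) = Add(272, Mul(-1, Add(14, Mul(2, Mul(Add(0, -6), 7))))) = Add(272, Mul(-1, Add(14, Mul(2, Mul(-6, 7))))) = Add(272, Mul(-1, Add(14, Mul(2, -42)))) = Add(272, Mul(-1, Add(14, -84))) = Add(272, Mul(-1, -70)) = Add(272, 70) = 342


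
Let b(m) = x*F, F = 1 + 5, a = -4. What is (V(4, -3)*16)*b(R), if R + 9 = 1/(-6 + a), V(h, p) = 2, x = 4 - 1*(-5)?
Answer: 1728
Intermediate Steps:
F = 6
x = 9 (x = 4 + 5 = 9)
R = -91/10 (R = -9 + 1/(-6 - 4) = -9 + 1/(-10) = -9 - ⅒ = -91/10 ≈ -9.1000)
b(m) = 54 (b(m) = 9*6 = 54)
(V(4, -3)*16)*b(R) = (2*16)*54 = 32*54 = 1728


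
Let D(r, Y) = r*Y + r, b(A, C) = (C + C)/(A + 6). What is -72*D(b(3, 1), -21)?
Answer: 320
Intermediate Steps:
b(A, C) = 2*C/(6 + A) (b(A, C) = (2*C)/(6 + A) = 2*C/(6 + A))
D(r, Y) = r + Y*r (D(r, Y) = Y*r + r = r + Y*r)
-72*D(b(3, 1), -21) = -72*2*1/(6 + 3)*(1 - 21) = -72*2*1/9*(-20) = -72*2*1*(⅑)*(-20) = -16*(-20) = -72*(-40/9) = 320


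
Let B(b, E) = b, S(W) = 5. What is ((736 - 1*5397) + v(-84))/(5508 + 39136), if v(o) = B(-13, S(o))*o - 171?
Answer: -935/11161 ≈ -0.083774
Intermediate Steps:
v(o) = -171 - 13*o (v(o) = -13*o - 171 = -171 - 13*o)
((736 - 1*5397) + v(-84))/(5508 + 39136) = ((736 - 1*5397) + (-171 - 13*(-84)))/(5508 + 39136) = ((736 - 5397) + (-171 + 1092))/44644 = (-4661 + 921)*(1/44644) = -3740*1/44644 = -935/11161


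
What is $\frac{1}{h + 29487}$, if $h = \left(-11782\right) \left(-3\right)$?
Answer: $\frac{1}{64833} \approx 1.5424 \cdot 10^{-5}$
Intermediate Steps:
$h = 35346$
$\frac{1}{h + 29487} = \frac{1}{35346 + 29487} = \frac{1}{64833}$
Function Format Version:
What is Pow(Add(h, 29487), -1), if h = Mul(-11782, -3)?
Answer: Rational(1, 64833) ≈ 1.5424e-5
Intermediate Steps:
h = 35346
Pow(Add(h, 29487), -1) = Pow(Add(35346, 29487), -1) = Pow(64833, -1) = Rational(1, 64833)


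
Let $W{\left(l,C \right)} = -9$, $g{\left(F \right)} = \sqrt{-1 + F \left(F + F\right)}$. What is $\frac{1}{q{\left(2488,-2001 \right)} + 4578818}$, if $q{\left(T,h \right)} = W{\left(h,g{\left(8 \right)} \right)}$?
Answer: $\frac{1}{4578809} \approx 2.184 \cdot 10^{-7}$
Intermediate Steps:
$g{\left(F \right)} = \sqrt{-1 + 2 F^{2}}$ ($g{\left(F \right)} = \sqrt{-1 + F 2 F} = \sqrt{-1 + 2 F^{2}}$)
$q{\left(T,h \right)} = -9$
$\frac{1}{q{\left(2488,-2001 \right)} + 4578818} = \frac{1}{-9 + 4578818} = \frac{1}{4578809}$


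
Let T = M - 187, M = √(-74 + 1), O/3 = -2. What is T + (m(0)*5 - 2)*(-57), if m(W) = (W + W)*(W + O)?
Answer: -73 + I*√73 ≈ -73.0 + 8.544*I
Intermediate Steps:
O = -6 (O = 3*(-2) = -6)
M = I*√73 (M = √(-73) = I*√73 ≈ 8.544*I)
m(W) = 2*W*(-6 + W) (m(W) = (W + W)*(W - 6) = (2*W)*(-6 + W) = 2*W*(-6 + W))
T = -187 + I*√73 (T = I*√73 - 187 = -187 + I*√73 ≈ -187.0 + 8.544*I)
T + (m(0)*5 - 2)*(-57) = (-187 + I*√73) + ((2*0*(-6 + 0))*5 - 2)*(-57) = (-187 + I*√73) + ((2*0*(-6))*5 - 2)*(-57) = (-187 + I*√73) + (0*5 - 2)*(-57) = (-187 + I*√73) + (0 - 2)*(-57) = (-187 + I*√73) - 2*(-57) = (-187 + I*√73) + 114 = -73 + I*√73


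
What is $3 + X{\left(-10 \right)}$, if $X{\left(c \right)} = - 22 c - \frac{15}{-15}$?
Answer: $224$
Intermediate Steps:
$X{\left(c \right)} = 1 - 22 c$ ($X{\left(c \right)} = - 22 c - -1 = - 22 c + 1 = 1 - 22 c$)
$3 + X{\left(-10 \right)} = 3 + \left(1 - -220\right) = 3 + \left(1 + 220\right) = 3 + 221 = 224$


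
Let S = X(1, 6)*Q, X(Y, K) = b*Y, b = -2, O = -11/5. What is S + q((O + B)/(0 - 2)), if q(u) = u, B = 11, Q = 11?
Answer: -132/5 ≈ -26.400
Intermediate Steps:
O = -11/5 (O = -11*⅕ = -11/5 ≈ -2.2000)
X(Y, K) = -2*Y
S = -22 (S = -2*1*11 = -2*11 = -22)
S + q((O + B)/(0 - 2)) = -22 + (-11/5 + 11)/(0 - 2) = -22 + (44/5)/(-2) = -22 + (44/5)*(-½) = -22 - 22/5 = -132/5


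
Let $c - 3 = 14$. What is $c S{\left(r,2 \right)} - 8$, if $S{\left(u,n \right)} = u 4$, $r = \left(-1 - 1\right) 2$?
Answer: $-280$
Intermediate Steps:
$c = 17$ ($c = 3 + 14 = 17$)
$r = -4$ ($r = \left(-2\right) 2 = -4$)
$S{\left(u,n \right)} = 4 u$
$c S{\left(r,2 \right)} - 8 = 17 \cdot 4 \left(-4\right) - 8 = 17 \left(-16\right) - 8 = -272 - 8 = -280$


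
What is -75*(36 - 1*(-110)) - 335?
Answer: -11285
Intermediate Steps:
-75*(36 - 1*(-110)) - 335 = -75*(36 + 110) - 335 = -75*146 - 335 = -10950 - 335 = -11285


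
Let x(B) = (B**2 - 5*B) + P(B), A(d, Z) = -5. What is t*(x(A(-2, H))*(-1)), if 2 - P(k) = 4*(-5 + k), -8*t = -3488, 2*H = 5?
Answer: -40112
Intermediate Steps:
H = 5/2 (H = (1/2)*5 = 5/2 ≈ 2.5000)
t = 436 (t = -1/8*(-3488) = 436)
P(k) = 22 - 4*k (P(k) = 2 - 4*(-5 + k) = 2 - (-20 + 4*k) = 2 + (20 - 4*k) = 22 - 4*k)
x(B) = 22 + B**2 - 9*B (x(B) = (B**2 - 5*B) + (22 - 4*B) = 22 + B**2 - 9*B)
t*(x(A(-2, H))*(-1)) = 436*((22 + (-5)**2 - 9*(-5))*(-1)) = 436*((22 + 25 + 45)*(-1)) = 436*(92*(-1)) = 436*(-92) = -40112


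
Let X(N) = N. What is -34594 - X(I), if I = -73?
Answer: -34521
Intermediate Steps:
-34594 - X(I) = -34594 - 1*(-73) = -34594 + 73 = -34521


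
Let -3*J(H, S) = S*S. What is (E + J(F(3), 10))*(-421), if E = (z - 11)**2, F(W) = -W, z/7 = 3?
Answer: -84200/3 ≈ -28067.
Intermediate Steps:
z = 21 (z = 7*3 = 21)
J(H, S) = -S**2/3 (J(H, S) = -S*S/3 = -S**2/3)
E = 100 (E = (21 - 11)**2 = 10**2 = 100)
(E + J(F(3), 10))*(-421) = (100 - 1/3*10**2)*(-421) = (100 - 1/3*100)*(-421) = (100 - 100/3)*(-421) = (200/3)*(-421) = -84200/3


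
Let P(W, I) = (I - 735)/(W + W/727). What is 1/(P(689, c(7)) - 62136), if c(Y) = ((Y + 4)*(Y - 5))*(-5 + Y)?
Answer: -501592/31167422869 ≈ -1.6093e-5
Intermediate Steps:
c(Y) = (-5 + Y)²*(4 + Y) (c(Y) = ((4 + Y)*(-5 + Y))*(-5 + Y) = ((-5 + Y)*(4 + Y))*(-5 + Y) = (-5 + Y)²*(4 + Y))
P(W, I) = 727*(-735 + I)/(728*W) (P(W, I) = (-735 + I)/(W + W*(1/727)) = (-735 + I)/(W + W/727) = (-735 + I)/((728*W/727)) = (-735 + I)*(727/(728*W)) = 727*(-735 + I)/(728*W))
1/(P(689, c(7)) - 62136) = 1/((727/728)*(-735 + (-5 + 7)²*(4 + 7))/689 - 62136) = 1/((727/728)*(1/689)*(-735 + 2²*11) - 62136) = 1/((727/728)*(1/689)*(-735 + 4*11) - 62136) = 1/((727/728)*(1/689)*(-735 + 44) - 62136) = 1/((727/728)*(1/689)*(-691) - 62136) = 1/(-502357/501592 - 62136) = 1/(-31167422869/501592) = -501592/31167422869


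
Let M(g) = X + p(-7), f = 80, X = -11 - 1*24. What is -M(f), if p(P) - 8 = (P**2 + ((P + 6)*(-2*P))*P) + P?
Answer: -113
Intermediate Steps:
X = -35 (X = -11 - 24 = -35)
p(P) = 8 + P + P**2 - 2*P**2*(6 + P) (p(P) = 8 + ((P**2 + ((P + 6)*(-2*P))*P) + P) = 8 + ((P**2 + ((6 + P)*(-2*P))*P) + P) = 8 + ((P**2 + (-2*P*(6 + P))*P) + P) = 8 + ((P**2 - 2*P**2*(6 + P)) + P) = 8 + (P + P**2 - 2*P**2*(6 + P)) = 8 + P + P**2 - 2*P**2*(6 + P))
M(g) = 113 (M(g) = -35 + (8 - 7 - 11*(-7)**2 - 2*(-7)**3) = -35 + (8 - 7 - 11*49 - 2*(-343)) = -35 + (8 - 7 - 539 + 686) = -35 + 148 = 113)
-M(f) = -1*113 = -113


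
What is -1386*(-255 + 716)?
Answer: -638946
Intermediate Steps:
-1386*(-255 + 716) = -1386*461 = -638946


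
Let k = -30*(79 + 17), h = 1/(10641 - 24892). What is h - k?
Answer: 41042879/14251 ≈ 2880.0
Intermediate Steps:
h = -1/14251 (h = 1/(-14251) = -1/14251 ≈ -7.0170e-5)
k = -2880 (k = -30*96 = -2880)
h - k = -1/14251 - 1*(-2880) = -1/14251 + 2880 = 41042879/14251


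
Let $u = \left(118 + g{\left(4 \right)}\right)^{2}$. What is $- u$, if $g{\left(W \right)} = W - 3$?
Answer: $-14161$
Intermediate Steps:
$g{\left(W \right)} = -3 + W$
$u = 14161$ ($u = \left(118 + \left(-3 + 4\right)\right)^{2} = \left(118 + 1\right)^{2} = 119^{2} = 14161$)
$- u = \left(-1\right) 14161 = -14161$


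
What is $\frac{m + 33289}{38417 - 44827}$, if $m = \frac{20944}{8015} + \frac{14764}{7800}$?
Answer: $- \frac{14867215069}{2862385500} \approx -5.194$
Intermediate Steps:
$m = \frac{2012119}{446550}$ ($m = 20944 \cdot \frac{1}{8015} + 14764 \cdot \frac{1}{7800} = \frac{2992}{1145} + \frac{3691}{1950} = \frac{2012119}{446550} \approx 4.5059$)
$\frac{m + 33289}{38417 - 44827} = \frac{\frac{2012119}{446550} + 33289}{38417 - 44827} = \frac{14867215069}{446550 \left(-6410\right)} = \frac{14867215069}{446550} \left(- \frac{1}{6410}\right) = - \frac{14867215069}{2862385500}$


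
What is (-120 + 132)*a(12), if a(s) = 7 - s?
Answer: -60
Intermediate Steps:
(-120 + 132)*a(12) = (-120 + 132)*(7 - 1*12) = 12*(7 - 12) = 12*(-5) = -60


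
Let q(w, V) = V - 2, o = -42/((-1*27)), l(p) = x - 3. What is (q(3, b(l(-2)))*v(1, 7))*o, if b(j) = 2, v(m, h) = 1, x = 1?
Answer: 0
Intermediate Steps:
l(p) = -2 (l(p) = 1 - 3 = -2)
o = 14/9 (o = -42/(-27) = -42*(-1/27) = 14/9 ≈ 1.5556)
q(w, V) = -2 + V
(q(3, b(l(-2)))*v(1, 7))*o = ((-2 + 2)*1)*(14/9) = (0*1)*(14/9) = 0*(14/9) = 0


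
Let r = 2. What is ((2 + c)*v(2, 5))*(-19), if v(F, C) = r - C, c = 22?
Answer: 1368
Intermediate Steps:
v(F, C) = 2 - C
((2 + c)*v(2, 5))*(-19) = ((2 + 22)*(2 - 1*5))*(-19) = (24*(2 - 5))*(-19) = (24*(-3))*(-19) = -72*(-19) = 1368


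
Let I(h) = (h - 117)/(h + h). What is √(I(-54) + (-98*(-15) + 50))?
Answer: 31*√57/6 ≈ 39.007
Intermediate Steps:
I(h) = (-117 + h)/(2*h) (I(h) = (-117 + h)/((2*h)) = (-117 + h)*(1/(2*h)) = (-117 + h)/(2*h))
√(I(-54) + (-98*(-15) + 50)) = √((½)*(-117 - 54)/(-54) + (-98*(-15) + 50)) = √((½)*(-1/54)*(-171) + (1470 + 50)) = √(19/12 + 1520) = √(18259/12) = 31*√57/6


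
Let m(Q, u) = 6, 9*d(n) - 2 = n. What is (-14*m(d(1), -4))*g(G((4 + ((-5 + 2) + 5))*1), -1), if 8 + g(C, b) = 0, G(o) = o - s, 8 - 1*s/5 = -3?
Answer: 672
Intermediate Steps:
s = 55 (s = 40 - 5*(-3) = 40 + 15 = 55)
d(n) = 2/9 + n/9
G(o) = -55 + o (G(o) = o - 1*55 = o - 55 = -55 + o)
g(C, b) = -8 (g(C, b) = -8 + 0 = -8)
(-14*m(d(1), -4))*g(G((4 + ((-5 + 2) + 5))*1), -1) = -14*6*(-8) = -84*(-8) = 672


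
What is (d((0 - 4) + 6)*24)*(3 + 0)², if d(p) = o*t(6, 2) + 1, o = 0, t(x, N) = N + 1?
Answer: 216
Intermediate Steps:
t(x, N) = 1 + N
d(p) = 1 (d(p) = 0*(1 + 2) + 1 = 0*3 + 1 = 0 + 1 = 1)
(d((0 - 4) + 6)*24)*(3 + 0)² = (1*24)*(3 + 0)² = 24*3² = 24*9 = 216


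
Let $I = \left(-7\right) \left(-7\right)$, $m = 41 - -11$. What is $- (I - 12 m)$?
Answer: $575$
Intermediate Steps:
$m = 52$ ($m = 41 + 11 = 52$)
$I = 49$
$- (I - 12 m) = - (49 - 624) = \left(-1\right) \left(-575\right) = 575$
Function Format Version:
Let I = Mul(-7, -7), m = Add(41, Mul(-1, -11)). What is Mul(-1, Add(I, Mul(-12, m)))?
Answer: 575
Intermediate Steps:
m = 52 (m = Add(41, 11) = 52)
I = 49
Mul(-1, Add(I, Mul(-12, m))) = Mul(-1, Add(49, Mul(-12, 52))) = Mul(-1, Add(49, -624)) = Mul(-1, -575) = 575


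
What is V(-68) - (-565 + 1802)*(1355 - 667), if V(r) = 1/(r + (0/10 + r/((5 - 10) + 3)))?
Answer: -28935905/34 ≈ -8.5106e+5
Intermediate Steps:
V(r) = 2/r (V(r) = 1/(r + (0*(1/10) + r/(-5 + 3))) = 1/(r + (0 + r/(-2))) = 1/(r + (0 + r*(-1/2))) = 1/(r + (0 - r/2)) = 1/(r - r/2) = 1/(r/2) = 2/r)
V(-68) - (-565 + 1802)*(1355 - 667) = 2/(-68) - (-565 + 1802)*(1355 - 667) = 2*(-1/68) - 1237*688 = -1/34 - 1*851056 = -1/34 - 851056 = -28935905/34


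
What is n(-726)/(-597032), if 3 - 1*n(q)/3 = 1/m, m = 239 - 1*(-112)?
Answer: -263/17463186 ≈ -1.5060e-5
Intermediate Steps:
m = 351 (m = 239 + 112 = 351)
n(q) = 1052/117 (n(q) = 9 - 3/351 = 9 - 3*1/351 = 9 - 1/117 = 1052/117)
n(-726)/(-597032) = (1052/117)/(-597032) = (1052/117)*(-1/597032) = -263/17463186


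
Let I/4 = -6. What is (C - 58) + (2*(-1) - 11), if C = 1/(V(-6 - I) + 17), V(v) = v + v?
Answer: -3762/53 ≈ -70.981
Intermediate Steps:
I = -24 (I = 4*(-6) = -24)
V(v) = 2*v
C = 1/53 (C = 1/(2*(-6 - 1*(-24)) + 17) = 1/(2*(-6 + 24) + 17) = 1/(2*18 + 17) = 1/(36 + 17) = 1/53 ≈ 0.018868)
(C - 58) + (2*(-1) - 11) = (1/53 - 58) + (2*(-1) - 11) = -3073/53 + (-2 - 11) = -3073/53 - 13 = -3762/53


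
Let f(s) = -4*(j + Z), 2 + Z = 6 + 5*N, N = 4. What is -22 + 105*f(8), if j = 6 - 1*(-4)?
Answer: -14302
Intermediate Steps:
Z = 24 (Z = -2 + (6 + 5*4) = -2 + (6 + 20) = -2 + 26 = 24)
j = 10 (j = 6 + 4 = 10)
f(s) = -136 (f(s) = -4*(10 + 24) = -4*34 = -136)
-22 + 105*f(8) = -22 + 105*(-136) = -22 - 14280 = -14302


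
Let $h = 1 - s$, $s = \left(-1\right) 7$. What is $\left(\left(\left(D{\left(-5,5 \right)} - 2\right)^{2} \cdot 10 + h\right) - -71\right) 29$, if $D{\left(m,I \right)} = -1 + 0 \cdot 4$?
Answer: $4901$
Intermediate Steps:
$D{\left(m,I \right)} = -1$ ($D{\left(m,I \right)} = -1 + 0 = -1$)
$s = -7$
$h = 8$ ($h = 1 - -7 = 1 + 7 = 8$)
$\left(\left(\left(D{\left(-5,5 \right)} - 2\right)^{2} \cdot 10 + h\right) - -71\right) 29 = \left(\left(\left(-1 - 2\right)^{2} \cdot 10 + 8\right) - -71\right) 29 = \left(\left(\left(-3\right)^{2} \cdot 10 + 8\right) + 71\right) 29 = \left(\left(9 \cdot 10 + 8\right) + 71\right) 29 = \left(\left(90 + 8\right) + 71\right) 29 = \left(98 + 71\right) 29 = 169 \cdot 29 = 4901$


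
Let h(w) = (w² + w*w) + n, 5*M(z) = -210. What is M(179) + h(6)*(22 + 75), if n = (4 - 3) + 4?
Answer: 7427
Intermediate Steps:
n = 5 (n = 1 + 4 = 5)
M(z) = -42 (M(z) = (⅕)*(-210) = -42)
h(w) = 5 + 2*w² (h(w) = (w² + w*w) + 5 = (w² + w²) + 5 = 2*w² + 5 = 5 + 2*w²)
M(179) + h(6)*(22 + 75) = -42 + (5 + 2*6²)*(22 + 75) = -42 + (5 + 2*36)*97 = -42 + (5 + 72)*97 = -42 + 77*97 = -42 + 7469 = 7427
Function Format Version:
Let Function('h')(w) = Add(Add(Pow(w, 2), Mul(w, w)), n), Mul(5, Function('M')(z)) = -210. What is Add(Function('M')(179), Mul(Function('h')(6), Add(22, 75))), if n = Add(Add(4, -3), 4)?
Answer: 7427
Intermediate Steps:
n = 5 (n = Add(1, 4) = 5)
Function('M')(z) = -42 (Function('M')(z) = Mul(Rational(1, 5), -210) = -42)
Function('h')(w) = Add(5, Mul(2, Pow(w, 2))) (Function('h')(w) = Add(Add(Pow(w, 2), Mul(w, w)), 5) = Add(Add(Pow(w, 2), Pow(w, 2)), 5) = Add(Mul(2, Pow(w, 2)), 5) = Add(5, Mul(2, Pow(w, 2))))
Add(Function('M')(179), Mul(Function('h')(6), Add(22, 75))) = Add(-42, Mul(Add(5, Mul(2, Pow(6, 2))), Add(22, 75))) = Add(-42, Mul(Add(5, Mul(2, 36)), 97)) = Add(-42, Mul(Add(5, 72), 97)) = Add(-42, Mul(77, 97)) = Add(-42, 7469) = 7427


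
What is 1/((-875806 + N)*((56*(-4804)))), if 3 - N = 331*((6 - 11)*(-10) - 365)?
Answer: 1/207562238912 ≈ 4.8178e-12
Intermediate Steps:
N = 104268 (N = 3 - 331*((6 - 11)*(-10) - 365) = 3 - 331*(-5*(-10) - 365) = 3 - 331*(50 - 365) = 3 - 331*(-315) = 3 - 1*(-104265) = 3 + 104265 = 104268)
1/((-875806 + N)*((56*(-4804)))) = 1/((-875806 + 104268)*((56*(-4804)))) = 1/(-771538*(-269024)) = -1/771538*(-1/269024) = 1/207562238912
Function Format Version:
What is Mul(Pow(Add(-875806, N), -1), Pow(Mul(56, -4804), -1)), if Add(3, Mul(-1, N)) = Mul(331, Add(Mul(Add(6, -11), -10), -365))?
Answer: Rational(1, 207562238912) ≈ 4.8178e-12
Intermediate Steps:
N = 104268 (N = Add(3, Mul(-1, Mul(331, Add(Mul(Add(6, -11), -10), -365)))) = Add(3, Mul(-1, Mul(331, Add(Mul(-5, -10), -365)))) = Add(3, Mul(-1, Mul(331, Add(50, -365)))) = Add(3, Mul(-1, Mul(331, -315))) = Add(3, Mul(-1, -104265)) = Add(3, 104265) = 104268)
Mul(Pow(Add(-875806, N), -1), Pow(Mul(56, -4804), -1)) = Mul(Pow(Add(-875806, 104268), -1), Pow(Mul(56, -4804), -1)) = Mul(Pow(-771538, -1), Pow(-269024, -1)) = Mul(Rational(-1, 771538), Rational(-1, 269024)) = Rational(1, 207562238912)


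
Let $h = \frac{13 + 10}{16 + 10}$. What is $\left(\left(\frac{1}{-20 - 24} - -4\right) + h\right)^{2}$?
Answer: $\frac{7733961}{327184} \approx 23.638$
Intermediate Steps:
$h = \frac{23}{26} \approx 0.88461$
$\left(\left(\frac{1}{-20 - 24} - -4\right) + h\right)^{2} = \left(\left(\frac{1}{-20 - 24} - -4\right) + \frac{23}{26}\right)^{2} = \left(\left(\frac{1}{-44} + 4\right) + \frac{23}{26}\right)^{2} = \left(\left(- \frac{1}{44} + 4\right) + \frac{23}{26}\right)^{2} = \left(\frac{175}{44} + \frac{23}{26}\right)^{2} = \left(\frac{2781}{572}\right)^{2} = \frac{7733961}{327184}$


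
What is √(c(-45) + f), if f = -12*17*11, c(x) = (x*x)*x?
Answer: I*√93369 ≈ 305.56*I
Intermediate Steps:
c(x) = x³ (c(x) = x²*x = x³)
f = -2244 (f = -204*11 = -2244)
√(c(-45) + f) = √((-45)³ - 2244) = √(-91125 - 2244) = √(-93369) = I*√93369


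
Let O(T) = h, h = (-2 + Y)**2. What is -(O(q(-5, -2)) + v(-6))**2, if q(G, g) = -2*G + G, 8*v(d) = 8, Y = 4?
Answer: -25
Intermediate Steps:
v(d) = 1 (v(d) = (1/8)*8 = 1)
h = 4 (h = (-2 + 4)**2 = 2**2 = 4)
q(G, g) = -G
O(T) = 4
-(O(q(-5, -2)) + v(-6))**2 = -(4 + 1)**2 = -1*5**2 = -1*25 = -25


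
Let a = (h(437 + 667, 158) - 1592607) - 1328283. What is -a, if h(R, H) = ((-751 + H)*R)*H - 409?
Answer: 106359475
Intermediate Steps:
h(R, H) = -409 + H*R*(-751 + H) (h(R, H) = (R*(-751 + H))*H - 409 = H*R*(-751 + H) - 409 = -409 + H*R*(-751 + H))
a = -106359475 (a = ((-409 + (437 + 667)*158² - 751*158*(437 + 667)) - 1592607) - 1328283 = ((-409 + 1104*24964 - 751*158*1104) - 1592607) - 1328283 = ((-409 + 27560256 - 130998432) - 1592607) - 1328283 = (-103438585 - 1592607) - 1328283 = -105031192 - 1328283 = -106359475)
-a = -1*(-106359475) = 106359475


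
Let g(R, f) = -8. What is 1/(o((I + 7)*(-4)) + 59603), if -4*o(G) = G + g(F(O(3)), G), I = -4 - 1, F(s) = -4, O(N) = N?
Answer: 1/59607 ≈ 1.6777e-5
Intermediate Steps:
I = -5
o(G) = 2 - G/4 (o(G) = -(G - 8)/4 = -(-8 + G)/4 = 2 - G/4)
1/(o((I + 7)*(-4)) + 59603) = 1/((2 - (-5 + 7)*(-4)/4) + 59603) = 1/((2 - (-4)/2) + 59603) = 1/((2 - ¼*(-8)) + 59603) = 1/((2 + 2) + 59603) = 1/(4 + 59603) = 1/59607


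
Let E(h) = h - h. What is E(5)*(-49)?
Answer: 0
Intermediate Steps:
E(h) = 0
E(5)*(-49) = 0*(-49) = 0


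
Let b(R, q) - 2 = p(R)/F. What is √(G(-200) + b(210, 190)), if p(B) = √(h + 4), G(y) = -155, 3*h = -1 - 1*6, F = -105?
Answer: √(-1686825 - 35*√15)/105 ≈ 12.37*I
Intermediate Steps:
h = -7/3 (h = (-1 - 1*6)/3 = (-1 - 6)/3 = (⅓)*(-7) = -7/3 ≈ -2.3333)
p(B) = √15/3 (p(B) = √(-7/3 + 4) = √(5/3) = √15/3)
b(R, q) = 2 - √15/315 (b(R, q) = 2 + (√15/3)/(-105) = 2 + (√15/3)*(-1/105) = 2 - √15/315)
√(G(-200) + b(210, 190)) = √(-155 + (2 - √15/315)) = √(-153 - √15/315)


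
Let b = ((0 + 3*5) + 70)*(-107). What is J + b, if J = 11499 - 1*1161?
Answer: 1243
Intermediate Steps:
J = 10338 (J = 11499 - 1161 = 10338)
b = -9095 (b = ((0 + 15) + 70)*(-107) = (15 + 70)*(-107) = 85*(-107) = -9095)
J + b = 10338 - 9095 = 1243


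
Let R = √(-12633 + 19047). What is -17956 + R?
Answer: -17956 + √6414 ≈ -17876.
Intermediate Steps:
R = √6414 ≈ 80.087
-17956 + R = -17956 + √6414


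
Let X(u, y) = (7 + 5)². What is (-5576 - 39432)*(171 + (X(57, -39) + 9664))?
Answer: -449134832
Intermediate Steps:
X(u, y) = 144 (X(u, y) = 12² = 144)
(-5576 - 39432)*(171 + (X(57, -39) + 9664)) = (-5576 - 39432)*(171 + (144 + 9664)) = -45008*(171 + 9808) = -45008*9979 = -449134832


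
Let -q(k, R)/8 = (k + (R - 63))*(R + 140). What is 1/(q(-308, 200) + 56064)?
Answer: 1/521184 ≈ 1.9187e-6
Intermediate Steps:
q(k, R) = -8*(140 + R)*(-63 + R + k) (q(k, R) = -8*(k + (R - 63))*(R + 140) = -8*(k + (-63 + R))*(140 + R) = -8*(-63 + R + k)*(140 + R) = -8*(140 + R)*(-63 + R + k))
1/(q(-308, 200) + 56064) = 1/((70560 - 1120*(-308) - 616*200 - 8*200² - 8*200*(-308)) + 56064) = 1/((70560 + 344960 - 123200 - 8*40000 + 492800) + 56064) = 1/((70560 + 344960 - 123200 - 320000 + 492800) + 56064) = 1/(465120 + 56064) = 1/521184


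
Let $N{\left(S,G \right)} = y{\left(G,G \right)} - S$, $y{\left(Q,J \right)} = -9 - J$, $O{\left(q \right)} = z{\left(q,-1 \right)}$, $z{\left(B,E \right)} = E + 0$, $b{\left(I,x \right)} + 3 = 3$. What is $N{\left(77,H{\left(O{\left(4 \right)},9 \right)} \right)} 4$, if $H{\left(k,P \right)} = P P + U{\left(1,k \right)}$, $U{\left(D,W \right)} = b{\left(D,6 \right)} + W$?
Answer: $-664$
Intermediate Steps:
$b{\left(I,x \right)} = 0$ ($b{\left(I,x \right)} = -3 + 3 = 0$)
$z{\left(B,E \right)} = E$
$O{\left(q \right)} = -1$
$U{\left(D,W \right)} = W$ ($U{\left(D,W \right)} = 0 + W = W$)
$H{\left(k,P \right)} = k + P^{2}$ ($H{\left(k,P \right)} = P P + k = P^{2} + k = k + P^{2}$)
$N{\left(S,G \right)} = -9 - G - S$ ($N{\left(S,G \right)} = \left(-9 - G\right) - S = -9 - G - S$)
$N{\left(77,H{\left(O{\left(4 \right)},9 \right)} \right)} 4 = \left(-9 - \left(-1 + 9^{2}\right) - 77\right) 4 = \left(-9 - \left(-1 + 81\right) - 77\right) 4 = \left(-9 - 80 - 77\right) 4 = \left(-166\right) 4 = -664$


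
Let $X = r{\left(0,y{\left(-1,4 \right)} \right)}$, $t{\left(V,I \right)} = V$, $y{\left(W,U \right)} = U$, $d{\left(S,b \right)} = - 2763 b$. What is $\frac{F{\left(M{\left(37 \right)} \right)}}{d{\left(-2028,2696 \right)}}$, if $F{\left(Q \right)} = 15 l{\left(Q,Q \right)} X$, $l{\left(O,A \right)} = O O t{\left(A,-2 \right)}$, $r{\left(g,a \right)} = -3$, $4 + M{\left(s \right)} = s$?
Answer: $\frac{179685}{827672} \approx 0.2171$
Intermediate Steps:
$M{\left(s \right)} = -4 + s$
$l{\left(O,A \right)} = A O^{2}$ ($l{\left(O,A \right)} = O O A = O^{2} A = A O^{2}$)
$X = -3$
$F{\left(Q \right)} = - 45 Q^{3}$ ($F{\left(Q \right)} = 15 Q Q^{2} \left(-3\right) = 15 Q^{3} \left(-3\right) = - 45 Q^{3}$)
$\frac{F{\left(M{\left(37 \right)} \right)}}{d{\left(-2028,2696 \right)}} = \frac{\left(-45\right) \left(-4 + 37\right)^{3}}{\left(-2763\right) 2696} = \frac{\left(-45\right) 33^{3}}{-7449048} = \left(-45\right) 35937 \left(- \frac{1}{7449048}\right) = \left(-1617165\right) \left(- \frac{1}{7449048}\right) = \frac{179685}{827672}$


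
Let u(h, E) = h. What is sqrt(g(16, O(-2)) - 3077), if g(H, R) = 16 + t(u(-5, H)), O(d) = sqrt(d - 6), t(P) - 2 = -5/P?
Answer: I*sqrt(3058) ≈ 55.299*I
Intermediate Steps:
t(P) = 2 - 5/P
O(d) = sqrt(-6 + d)
g(H, R) = 19 (g(H, R) = 16 + (2 - 5/(-5)) = 16 + (2 - 5*(-1/5)) = 16 + (2 + 1) = 16 + 3 = 19)
sqrt(g(16, O(-2)) - 3077) = sqrt(19 - 3077) = sqrt(-3058) = I*sqrt(3058)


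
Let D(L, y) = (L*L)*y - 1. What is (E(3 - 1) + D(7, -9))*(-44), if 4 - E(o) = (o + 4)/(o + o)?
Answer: 19338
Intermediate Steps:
D(L, y) = -1 + y*L² (D(L, y) = L²*y - 1 = y*L² - 1 = -1 + y*L²)
E(o) = 4 - (4 + o)/(2*o) (E(o) = 4 - (o + 4)/(o + o) = 4 - (4 + o)/(2*o))
(E(3 - 1) + D(7, -9))*(-44) = ((7/2 - 2/(3 - 1)) + (-1 - 9*7²))*(-44) = ((7/2 - 2/2) + (-1 - 9*49))*(-44) = ((7/2 - 2*½) + (-1 - 441))*(-44) = ((7/2 - 1) - 442)*(-44) = (5/2 - 442)*(-44) = -879/2*(-44) = 19338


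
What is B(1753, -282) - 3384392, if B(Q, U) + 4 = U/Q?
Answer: -5932846470/1753 ≈ -3.3844e+6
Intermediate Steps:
B(Q, U) = -4 + U/Q
B(1753, -282) - 3384392 = (-4 - 282/1753) - 3384392 = -7294/1753 - 3384392 = -5932846470/1753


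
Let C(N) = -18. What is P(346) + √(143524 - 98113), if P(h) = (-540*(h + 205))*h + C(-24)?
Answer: -102948858 + √45411 ≈ -1.0295e+8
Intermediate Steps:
P(h) = -18 + h*(-110700 - 540*h) (P(h) = (-540*(h + 205))*h - 18 = (-540*(205 + h))*h - 18 = (-110700 - 540*h)*h - 18 = h*(-110700 - 540*h) - 18 = -18 + h*(-110700 - 540*h))
P(346) + √(143524 - 98113) = (-18 - 110700*346 - 540*346²) + √(143524 - 98113) = (-18 - 38302200 - 540*119716) + √45411 = (-18 - 38302200 - 64646640) + √45411 = -102948858 + √45411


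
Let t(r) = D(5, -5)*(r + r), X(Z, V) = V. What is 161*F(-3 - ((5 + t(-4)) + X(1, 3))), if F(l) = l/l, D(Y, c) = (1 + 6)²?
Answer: 161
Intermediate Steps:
D(Y, c) = 49 (D(Y, c) = 7² = 49)
t(r) = 98*r (t(r) = 49*(r + r) = 49*(2*r) = 98*r)
F(l) = 1
161*F(-3 - ((5 + t(-4)) + X(1, 3))) = 161*1 = 161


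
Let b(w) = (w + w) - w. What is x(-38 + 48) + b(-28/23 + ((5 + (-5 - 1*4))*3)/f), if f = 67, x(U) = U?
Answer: 13258/1541 ≈ 8.6035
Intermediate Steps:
b(w) = w (b(w) = 2*w - w = w)
x(-38 + 48) + b(-28/23 + ((5 + (-5 - 1*4))*3)/f) = (-38 + 48) + (-28/23 + ((5 + (-5 - 1*4))*3)/67) = 10 + (-28*1/23 + ((5 + (-5 - 4))*3)*(1/67)) = 10 + (-28/23 + ((5 - 9)*3)*(1/67)) = 10 + (-28/23 - 4*3*(1/67)) = 10 + (-28/23 - 12*1/67) = 10 + (-28/23 - 12/67) = 10 - 2152/1541 = 13258/1541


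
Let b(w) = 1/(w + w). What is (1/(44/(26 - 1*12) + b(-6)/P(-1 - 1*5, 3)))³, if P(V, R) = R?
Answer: 16003008/483736625 ≈ 0.033082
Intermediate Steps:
b(w) = 1/(2*w)
(1/(44/(26 - 1*12) + b(-6)/P(-1 - 1*5, 3)))³ = (1/(44/(26 - 1*12) + ((½)/(-6))/3))³ = (1/(44/(26 - 12) + ((½)*(-⅙))*(⅓)))³ = (1/(44/14 - 1/12*⅓))³ = (1/(44*(1/14) - 1/36))³ = (1/(22/7 - 1/36))³ = (1/(785/252))³ = (252/785)³ = 16003008/483736625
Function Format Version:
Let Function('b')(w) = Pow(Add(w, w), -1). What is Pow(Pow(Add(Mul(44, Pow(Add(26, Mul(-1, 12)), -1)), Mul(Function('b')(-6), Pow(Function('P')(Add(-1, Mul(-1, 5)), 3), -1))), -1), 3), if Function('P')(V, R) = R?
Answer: Rational(16003008, 483736625) ≈ 0.033082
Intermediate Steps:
Function('b')(w) = Mul(Rational(1, 2), Pow(w, -1)) (Function('b')(w) = Pow(Mul(2, w), -1) = Mul(Rational(1, 2), Pow(w, -1)))
Pow(Pow(Add(Mul(44, Pow(Add(26, Mul(-1, 12)), -1)), Mul(Function('b')(-6), Pow(Function('P')(Add(-1, Mul(-1, 5)), 3), -1))), -1), 3) = Pow(Pow(Add(Mul(44, Pow(Add(26, Mul(-1, 12)), -1)), Mul(Mul(Rational(1, 2), Pow(-6, -1)), Pow(3, -1))), -1), 3) = Pow(Pow(Add(Mul(44, Pow(Add(26, -12), -1)), Mul(Mul(Rational(1, 2), Rational(-1, 6)), Rational(1, 3))), -1), 3) = Pow(Pow(Add(Mul(44, Pow(14, -1)), Mul(Rational(-1, 12), Rational(1, 3))), -1), 3) = Pow(Pow(Add(Mul(44, Rational(1, 14)), Rational(-1, 36)), -1), 3) = Pow(Pow(Add(Rational(22, 7), Rational(-1, 36)), -1), 3) = Pow(Pow(Rational(785, 252), -1), 3) = Pow(Rational(252, 785), 3) = Rational(16003008, 483736625)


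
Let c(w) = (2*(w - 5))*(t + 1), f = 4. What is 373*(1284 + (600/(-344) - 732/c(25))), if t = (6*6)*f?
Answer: 29817911313/62350 ≈ 4.7823e+5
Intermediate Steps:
t = 144 (t = (6*6)*4 = 36*4 = 144)
c(w) = -1450 + 290*w (c(w) = (2*(w - 5))*(144 + 1) = (2*(-5 + w))*145 = (-10 + 2*w)*145 = -1450 + 290*w)
373*(1284 + (600/(-344) - 732/c(25))) = 373*(1284 + (600/(-344) - 732/(-1450 + 290*25))) = 373*(1284 + (600*(-1/344) - 732/(-1450 + 7250))) = 373*(1284 + (-75/43 - 732/5800)) = 373*(1284 + (-75/43 - 732*1/5800)) = 373*(1284 + (-75/43 - 183/1450)) = 373*(1284 - 116619/62350) = 373*(79940781/62350) = 29817911313/62350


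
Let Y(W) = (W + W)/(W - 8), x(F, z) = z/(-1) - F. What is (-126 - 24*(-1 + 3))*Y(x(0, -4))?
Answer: 348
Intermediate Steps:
x(F, z) = -F - z (x(F, z) = z*(-1) - F = -z - F = -F - z)
Y(W) = 2*W/(-8 + W) (Y(W) = (2*W)/(-8 + W) = 2*W/(-8 + W))
(-126 - 24*(-1 + 3))*Y(x(0, -4)) = (-126 - 24*(-1 + 3))*(2*(-1*0 - 1*(-4))/(-8 + (-1*0 - 1*(-4)))) = (-126 - 48)*(2*(0 + 4)/(-8 + (0 + 4))) = (-126 - 24*2)*(2*4/(-8 + 4)) = (-126 - 48)*(2*4/(-4)) = -348*4*(-1)/4 = -174*(-2) = 348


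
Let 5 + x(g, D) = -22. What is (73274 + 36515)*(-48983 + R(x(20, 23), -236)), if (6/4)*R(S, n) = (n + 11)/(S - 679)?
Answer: -1898353255036/353 ≈ -5.3778e+9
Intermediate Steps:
x(g, D) = -27 (x(g, D) = -5 - 22 = -27)
R(S, n) = 2*(11 + n)/(3*(-679 + S)) (R(S, n) = 2*((n + 11)/(S - 679))/3 = 2*((11 + n)/(-679 + S))/3 = 2*(11 + n)/(3*(-679 + S)))
(73274 + 36515)*(-48983 + R(x(20, 23), -236)) = (73274 + 36515)*(-48983 + 2*(11 - 236)/(3*(-679 - 27))) = 109789*(-48983 + (⅔)*(-225)/(-706)) = 109789*(-48983 + (⅔)*(-1/706)*(-225)) = 109789*(-48983 + 75/353) = 109789*(-17290924/353) = -1898353255036/353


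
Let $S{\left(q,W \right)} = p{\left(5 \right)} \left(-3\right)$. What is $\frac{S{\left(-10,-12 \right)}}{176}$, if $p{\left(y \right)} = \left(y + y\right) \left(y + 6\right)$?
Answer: $- \frac{15}{8} \approx -1.875$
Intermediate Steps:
$p{\left(y \right)} = 2 y \left(6 + y\right)$
$S{\left(q,W \right)} = -330$ ($S{\left(q,W \right)} = 2 \cdot 5 \left(6 + 5\right) \left(-3\right) = 2 \cdot 5 \cdot 11 \left(-3\right) = 110 \left(-3\right) = -330$)
$\frac{S{\left(-10,-12 \right)}}{176} = - \frac{330}{176} = \left(-330\right) \frac{1}{176} = - \frac{15}{8}$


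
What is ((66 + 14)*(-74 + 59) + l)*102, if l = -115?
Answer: -134130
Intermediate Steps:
((66 + 14)*(-74 + 59) + l)*102 = ((66 + 14)*(-74 + 59) - 115)*102 = (80*(-15) - 115)*102 = (-1200 - 115)*102 = -1315*102 = -134130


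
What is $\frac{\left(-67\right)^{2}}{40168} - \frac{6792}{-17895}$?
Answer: $\frac{117717237}{239602120} \approx 0.4913$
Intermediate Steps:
$\frac{\left(-67\right)^{2}}{40168} - \frac{6792}{-17895} = 4489 \cdot \frac{1}{40168} - - \frac{2264}{5965} = \frac{4489}{40168} + \frac{2264}{5965} = \frac{117717237}{239602120}$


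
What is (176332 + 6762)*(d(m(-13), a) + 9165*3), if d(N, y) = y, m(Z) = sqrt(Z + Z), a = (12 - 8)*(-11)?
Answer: 5026113394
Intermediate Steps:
a = -44 (a = 4*(-11) = -44)
m(Z) = sqrt(2)*sqrt(Z) (m(Z) = sqrt(2*Z) = sqrt(2)*sqrt(Z))
(176332 + 6762)*(d(m(-13), a) + 9165*3) = (176332 + 6762)*(-44 + 9165*3) = 183094*(-44 + 27495) = 183094*27451 = 5026113394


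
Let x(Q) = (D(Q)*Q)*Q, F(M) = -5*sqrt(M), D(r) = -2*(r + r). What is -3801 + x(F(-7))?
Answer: -3801 - 3500*I*sqrt(7) ≈ -3801.0 - 9260.1*I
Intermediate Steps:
D(r) = -4*r
x(Q) = -4*Q**3 (x(Q) = ((-4*Q)*Q)*Q = (-4*Q**2)*Q = -4*Q**3)
-3801 + x(F(-7)) = -3801 - 4*875*I*sqrt(7) = -3801 - 3500*I*sqrt(7)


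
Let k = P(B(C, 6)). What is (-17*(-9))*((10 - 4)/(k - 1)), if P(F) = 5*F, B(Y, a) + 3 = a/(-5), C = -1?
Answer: -459/11 ≈ -41.727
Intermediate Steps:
B(Y, a) = -3 - a/5 (B(Y, a) = -3 + a/(-5) = -3 + a*(-⅕) = -3 - a/5)
k = -21 (k = 5*(-3 - ⅕*6) = 5*(-3 - 6/5) = 5*(-21/5) = -21)
(-17*(-9))*((10 - 4)/(k - 1)) = (-17*(-9))*((10 - 4)/(-21 - 1)) = 153*(6/(-22)) = 153*(6*(-1/22)) = 153*(-3/11) = -459/11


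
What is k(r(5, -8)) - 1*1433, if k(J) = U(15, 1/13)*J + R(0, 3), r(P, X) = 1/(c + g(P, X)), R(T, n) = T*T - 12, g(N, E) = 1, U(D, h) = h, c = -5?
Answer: -75141/52 ≈ -1445.0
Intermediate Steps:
R(T, n) = -12 + T**2 (R(T, n) = T**2 - 12 = -12 + T**2)
r(P, X) = -1/4 (r(P, X) = 1/(-5 + 1) = 1/(-4) = -1/4)
k(J) = -12 + J/13 (k(J) = J/13 + (-12 + 0**2) = J/13 + (-12 + 0) = J/13 - 12 = -12 + J/13)
k(r(5, -8)) - 1*1433 = (-12 + (1/13)*(-1/4)) - 1*1433 = (-12 - 1/52) - 1433 = -625/52 - 1433 = -75141/52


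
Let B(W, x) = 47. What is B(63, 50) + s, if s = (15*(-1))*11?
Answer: -118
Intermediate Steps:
s = -165 (s = -15*11 = -165)
B(63, 50) + s = 47 - 165 = -118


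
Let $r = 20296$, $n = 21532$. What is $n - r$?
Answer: $1236$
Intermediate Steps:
$n - r = 21532 - 20296 = 1236$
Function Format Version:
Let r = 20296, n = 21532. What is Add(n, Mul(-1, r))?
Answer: 1236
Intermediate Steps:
Add(n, Mul(-1, r)) = Add(21532, Mul(-1, 20296)) = Add(21532, -20296) = 1236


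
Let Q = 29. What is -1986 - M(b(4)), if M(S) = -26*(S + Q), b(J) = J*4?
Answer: -816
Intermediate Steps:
b(J) = 4*J
M(S) = -754 - 26*S (M(S) = -26*(S + 29) = -26*(29 + S) = -754 - 26*S)
-1986 - M(b(4)) = -1986 - (-754 - 104*4) = -1986 - (-754 - 26*16) = -1986 - (-754 - 416) = -1986 - 1*(-1170) = -1986 + 1170 = -816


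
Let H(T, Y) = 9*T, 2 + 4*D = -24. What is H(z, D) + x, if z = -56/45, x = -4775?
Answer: -23931/5 ≈ -4786.2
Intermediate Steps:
D = -13/2 (D = -1/2 + (1/4)*(-24) = -1/2 - 6 = -13/2 ≈ -6.5000)
z = -56/45 (z = -56*1/45 = -56/45 ≈ -1.2444)
H(z, D) + x = 9*(-56/45) - 4775 = -56/5 - 4775 = -23931/5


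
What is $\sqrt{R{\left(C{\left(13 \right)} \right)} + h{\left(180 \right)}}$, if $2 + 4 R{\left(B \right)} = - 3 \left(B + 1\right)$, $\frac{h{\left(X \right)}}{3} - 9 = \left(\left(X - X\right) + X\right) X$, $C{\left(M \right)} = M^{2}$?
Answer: $\sqrt{97099} \approx 311.61$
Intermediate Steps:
$h{\left(X \right)} = 27 + 3 X^{2}$ ($h{\left(X \right)} = 27 + 3 \left(\left(X - X\right) + X\right) X = 27 + 3 \left(0 + X\right) X = 27 + 3 X X = 27 + 3 X^{2}$)
$R{\left(B \right)} = - \frac{5}{4} - \frac{3 B}{4}$ ($R{\left(B \right)} = - \frac{1}{2} + \frac{\left(-3\right) \left(B + 1\right)}{4} = - \frac{1}{2} + \frac{\left(-3\right) \left(1 + B\right)}{4} = - \frac{1}{2} + \frac{-3 - 3 B}{4} = - \frac{1}{2} - \left(\frac{3}{4} + \frac{3 B}{4}\right) = - \frac{5}{4} - \frac{3 B}{4}$)
$\sqrt{R{\left(C{\left(13 \right)} \right)} + h{\left(180 \right)}} = \sqrt{\left(- \frac{5}{4} - \frac{3 \cdot 13^{2}}{4}\right) + \left(27 + 3 \cdot 180^{2}\right)} = \sqrt{\left(- \frac{5}{4} - \frac{507}{4}\right) + \left(27 + 3 \cdot 32400\right)} = \sqrt{\left(- \frac{5}{4} - \frac{507}{4}\right) + \left(27 + 97200\right)} = \sqrt{-128 + 97227} = \sqrt{97099}$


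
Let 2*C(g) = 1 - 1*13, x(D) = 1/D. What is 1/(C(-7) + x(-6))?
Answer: -6/37 ≈ -0.16216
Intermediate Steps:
x(D) = 1/D
C(g) = -6 (C(g) = (1 - 1*13)/2 = (1 - 13)/2 = (½)*(-12) = -6)
1/(C(-7) + x(-6)) = 1/(-6 + 1/(-6)) = 1/(-6 - ⅙) = 1/(-37/6) = -6/37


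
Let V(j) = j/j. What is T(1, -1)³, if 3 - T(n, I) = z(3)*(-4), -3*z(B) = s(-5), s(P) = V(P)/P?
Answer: 117649/3375 ≈ 34.859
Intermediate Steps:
V(j) = 1
s(P) = 1/P
z(B) = 1/15 (z(B) = -⅓/(-5) = -⅓*(-⅕) = 1/15)
T(n, I) = 49/15 (T(n, I) = 3 - (-4)/15 = 3 - 1*(-4/15) = 3 + 4/15 = 49/15)
T(1, -1)³ = (49/15)³ = 117649/3375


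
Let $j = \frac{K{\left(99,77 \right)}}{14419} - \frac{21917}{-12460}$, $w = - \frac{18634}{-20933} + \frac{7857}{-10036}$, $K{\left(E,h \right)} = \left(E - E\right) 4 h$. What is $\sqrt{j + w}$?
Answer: $\frac{\sqrt{278516206792176730}}{386310730} \approx 1.3661$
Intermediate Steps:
$K{\left(E,h \right)} = 0$ ($K{\left(E,h \right)} = 0 \cdot 4 h = 0 h = 0$)
$w = \frac{186283}{1736228}$ ($w = \left(-18634\right) \left(- \frac{1}{20933}\right) + 7857 \left(- \frac{1}{10036}\right) = \frac{154}{173} - \frac{7857}{10036} = \frac{186283}{1736228} \approx 0.10729$)
$j = \frac{3131}{1780}$ ($j = \frac{0}{14419} - \frac{21917}{-12460} = 0 \cdot \frac{1}{14419} - - \frac{3131}{1780} = 0 + \frac{3131}{1780} = \frac{3131}{1780} \approx 1.759$)
$\sqrt{j + w} = \sqrt{\frac{3131}{1780} + \frac{186283}{1736228}} = \sqrt{\frac{720964201}{386310730}} = \frac{\sqrt{278516206792176730}}{386310730}$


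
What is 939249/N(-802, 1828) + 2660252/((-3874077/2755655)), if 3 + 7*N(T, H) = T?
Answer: -846673446330073/445518855 ≈ -1.9004e+6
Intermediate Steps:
N(T, H) = -3/7 + T/7
939249/N(-802, 1828) + 2660252/((-3874077/2755655)) = 939249/(-3/7 + (1/7)*(-802)) + 2660252/((-3874077/2755655)) = 939249/(-3/7 - 802/7) + 2660252/((-3874077*1/2755655)) = 939249/(-115) + 2660252/(-3874077/2755655) = 939249*(-1/115) + 2660252*(-2755655/3874077) = -939249/115 - 7330736725060/3874077 = -846673446330073/445518855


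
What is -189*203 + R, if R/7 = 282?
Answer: -36393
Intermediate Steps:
R = 1974 (R = 7*282 = 1974)
-189*203 + R = -189*203 + 1974 = -38367 + 1974 = -36393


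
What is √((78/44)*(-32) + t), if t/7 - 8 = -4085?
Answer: I*√3460083/11 ≈ 169.1*I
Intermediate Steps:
t = -28539 (t = 56 + 7*(-4085) = 56 - 28595 = -28539)
√((78/44)*(-32) + t) = √((78/44)*(-32) - 28539) = √((78*(1/44))*(-32) - 28539) = √((39/22)*(-32) - 28539) = √(-624/11 - 28539) = √(-314553/11) = I*√3460083/11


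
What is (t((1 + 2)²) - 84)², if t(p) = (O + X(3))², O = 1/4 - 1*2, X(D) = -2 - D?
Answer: 378225/256 ≈ 1477.4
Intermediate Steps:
O = -7/4 (O = ¼ - 2 = -7/4 ≈ -1.7500)
t(p) = 729/16 (t(p) = (-7/4 + (-2 - 1*3))² = (-7/4 + (-2 - 3))² = (-7/4 - 5)² = (-27/4)² = 729/16)
(t((1 + 2)²) - 84)² = (729/16 - 84)² = (-615/16)² = 378225/256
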